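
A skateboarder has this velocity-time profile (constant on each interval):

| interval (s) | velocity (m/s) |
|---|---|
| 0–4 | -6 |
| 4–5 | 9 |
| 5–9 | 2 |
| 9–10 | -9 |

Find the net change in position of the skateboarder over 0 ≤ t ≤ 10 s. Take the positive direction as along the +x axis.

Net displacement equals the area under the velocity-time graph (areas below the axis count negative).
0–4 s: -6 × 4 = -24 m
4–5 s: 9 × 1 = 9 m
5–9 s: 2 × 4 = 8 m
9–10 s: -9 × 1 = -9 m
Net displacement = -16 m

-16 m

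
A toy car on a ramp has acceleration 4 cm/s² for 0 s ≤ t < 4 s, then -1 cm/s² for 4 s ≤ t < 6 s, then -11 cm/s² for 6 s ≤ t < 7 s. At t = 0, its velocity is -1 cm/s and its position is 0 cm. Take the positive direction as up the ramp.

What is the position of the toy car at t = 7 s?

63.5 cm

On each constant-a segment, Δv = aΔt and Δx = v₀Δt + ½aΔt²; chain segment to segment.
0–4 s: v starts -1 cm/s; Δx = -1·4 + ½·4·4² = 28 cm; v ends 15 cm/s.
4–6 s: v starts 15 cm/s; Δx = 15·2 + ½·-1·2² = 28 cm; v ends 13 cm/s.
6–7 s: v starts 13 cm/s; Δx = 13·1 + ½·-11·1² = 7.5 cm; v ends 2 cm/s.
x(7) = 0 + Σ Δx = 63.5 cm.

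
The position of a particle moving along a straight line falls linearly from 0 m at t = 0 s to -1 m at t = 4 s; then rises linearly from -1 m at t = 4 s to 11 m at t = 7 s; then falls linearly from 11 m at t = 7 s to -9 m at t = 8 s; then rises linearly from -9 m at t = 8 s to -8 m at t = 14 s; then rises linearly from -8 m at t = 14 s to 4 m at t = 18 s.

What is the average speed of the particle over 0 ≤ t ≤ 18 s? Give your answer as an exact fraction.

Average speed = (total path length)/(elapsed time); on a piecewise-linear x-t graph the path length is Σ|Δx|.
0–4 s: |Δx| = |-1 − 0| = 1 m
4–7 s: |Δx| = |11 − -1| = 12 m
7–8 s: |Δx| = |-9 − 11| = 20 m
8–14 s: |Δx| = |-8 − -9| = 1 m
14–18 s: |Δx| = |4 − -8| = 12 m
Total path = 46 m; average speed = 46/18 = 23/9 m/s.

23/9 m/s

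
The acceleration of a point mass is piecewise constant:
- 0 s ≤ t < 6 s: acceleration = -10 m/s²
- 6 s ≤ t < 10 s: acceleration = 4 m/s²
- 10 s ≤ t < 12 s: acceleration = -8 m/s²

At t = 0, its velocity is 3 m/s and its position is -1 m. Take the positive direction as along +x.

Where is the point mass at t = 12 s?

-457 m

On each constant-a segment, Δv = aΔt and Δx = v₀Δt + ½aΔt²; chain segment to segment.
0–6 s: v starts 3 m/s; Δx = 3·6 + ½·-10·6² = -162 m; v ends -57 m/s.
6–10 s: v starts -57 m/s; Δx = -57·4 + ½·4·4² = -196 m; v ends -41 m/s.
10–12 s: v starts -41 m/s; Δx = -41·2 + ½·-8·2² = -98 m; v ends -57 m/s.
x(12) = -1 + Σ Δx = -457 m.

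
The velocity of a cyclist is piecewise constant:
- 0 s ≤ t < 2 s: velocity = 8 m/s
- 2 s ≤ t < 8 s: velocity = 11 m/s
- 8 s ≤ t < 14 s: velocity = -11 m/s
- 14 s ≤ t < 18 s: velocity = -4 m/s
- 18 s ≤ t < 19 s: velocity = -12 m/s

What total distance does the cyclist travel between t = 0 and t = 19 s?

176 m

Total distance travelled is ∫|v| dt — sum the magnitudes of each area piece.
0–2 s: |8| × 2 = 16 m
2–8 s: |11| × 6 = 66 m
8–14 s: |-11| × 6 = 66 m
14–18 s: |-4| × 4 = 16 m
18–19 s: |-12| × 1 = 12 m
Total distance = 176 m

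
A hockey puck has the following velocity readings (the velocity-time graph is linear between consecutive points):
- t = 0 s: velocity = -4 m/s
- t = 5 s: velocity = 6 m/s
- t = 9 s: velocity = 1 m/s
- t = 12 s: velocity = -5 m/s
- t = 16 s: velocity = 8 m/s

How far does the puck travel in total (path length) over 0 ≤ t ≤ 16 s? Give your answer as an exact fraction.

1227/26 m

Total distance travelled is ∫|v| dt — sum the magnitudes of each area piece.
0–5 s: v = 0 at t = 2 s; triangle areas 4 + 9 = 13 m
5–9 s: |½(6 + 1)(4)| = 14 m
9–12 s: v = 0 at t = 9.5 s; triangle areas 0.25 + 6.25 = 6.5 m
12–16 s: v = 0 at t = 176/13 s; triangle areas 50/13 + 128/13 = 178/13 m
Total distance = 1227/26 m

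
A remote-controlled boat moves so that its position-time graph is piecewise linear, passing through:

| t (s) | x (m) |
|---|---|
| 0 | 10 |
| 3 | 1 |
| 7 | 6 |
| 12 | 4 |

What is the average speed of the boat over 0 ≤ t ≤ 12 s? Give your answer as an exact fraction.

4/3 m/s

Average speed = (total path length)/(elapsed time); on a piecewise-linear x-t graph the path length is Σ|Δx|.
0–3 s: |Δx| = |1 − 10| = 9 m
3–7 s: |Δx| = |6 − 1| = 5 m
7–12 s: |Δx| = |4 − 6| = 2 m
Total path = 16 m; average speed = 16/12 = 4/3 m/s.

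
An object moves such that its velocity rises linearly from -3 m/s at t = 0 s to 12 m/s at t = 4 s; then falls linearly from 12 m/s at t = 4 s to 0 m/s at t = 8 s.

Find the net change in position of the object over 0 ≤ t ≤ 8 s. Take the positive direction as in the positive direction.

42 m

Net displacement equals the area under the velocity-time graph (areas below the axis count negative).
0–4 s: ½(-3 + 12)(4) = 18 m
4–8 s: ½(12 + 0)(4) = 24 m
Net displacement = 42 m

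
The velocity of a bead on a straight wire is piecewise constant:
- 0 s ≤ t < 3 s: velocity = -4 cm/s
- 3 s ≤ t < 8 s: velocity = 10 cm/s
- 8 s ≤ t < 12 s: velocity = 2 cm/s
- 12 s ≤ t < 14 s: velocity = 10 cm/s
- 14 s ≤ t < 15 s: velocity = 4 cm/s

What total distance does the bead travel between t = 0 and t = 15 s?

94 cm

Distance (not displacement) is the total path length: add the absolute areas under v-t.
0–3 s: |-4| × 3 = 12 cm
3–8 s: |10| × 5 = 50 cm
8–12 s: |2| × 4 = 8 cm
12–14 s: |10| × 2 = 20 cm
14–15 s: |4| × 1 = 4 cm
Total distance = 94 cm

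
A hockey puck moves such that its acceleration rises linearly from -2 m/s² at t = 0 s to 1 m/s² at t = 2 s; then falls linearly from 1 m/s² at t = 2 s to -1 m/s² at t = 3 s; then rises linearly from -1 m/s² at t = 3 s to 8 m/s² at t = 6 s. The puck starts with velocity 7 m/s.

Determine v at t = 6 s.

Δv equals the area under the a-t graph; then v = v₀ + Δv.
0–2 s: ½(-2 + 1)(2) = -1 m/s
2–3 s: ½(1 + -1)(1) = 0 m/s
3–6 s: ½(-1 + 8)(3) = 10.5 m/s
Δv = 9.5 m/s, so v(6) = 7 + (9.5) = 16.5 m/s.

16.5 m/s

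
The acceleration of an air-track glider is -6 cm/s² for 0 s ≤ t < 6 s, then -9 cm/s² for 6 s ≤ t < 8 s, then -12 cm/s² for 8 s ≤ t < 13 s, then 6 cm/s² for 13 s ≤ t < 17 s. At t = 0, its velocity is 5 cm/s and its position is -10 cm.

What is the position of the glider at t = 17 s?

-951 cm

On each constant-a segment, Δv = aΔt and Δx = v₀Δt + ½aΔt²; chain segment to segment.
0–6 s: v starts 5 cm/s; Δx = 5·6 + ½·-6·6² = -78 cm; v ends -31 cm/s.
6–8 s: v starts -31 cm/s; Δx = -31·2 + ½·-9·2² = -80 cm; v ends -49 cm/s.
8–13 s: v starts -49 cm/s; Δx = -49·5 + ½·-12·5² = -395 cm; v ends -109 cm/s.
13–17 s: v starts -109 cm/s; Δx = -109·4 + ½·6·4² = -388 cm; v ends -85 cm/s.
x(17) = -10 + Σ Δx = -951 cm.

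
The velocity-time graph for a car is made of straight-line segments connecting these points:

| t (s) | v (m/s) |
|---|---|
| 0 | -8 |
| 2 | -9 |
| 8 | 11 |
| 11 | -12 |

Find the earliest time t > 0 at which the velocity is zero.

t = 4.7 s

v changes sign on 2–8 s (from -9 to 11); the graph is linear there, so v = 0 at t = 2 + (9)·(8 − 2)/(11 − -9) = 4.7 s.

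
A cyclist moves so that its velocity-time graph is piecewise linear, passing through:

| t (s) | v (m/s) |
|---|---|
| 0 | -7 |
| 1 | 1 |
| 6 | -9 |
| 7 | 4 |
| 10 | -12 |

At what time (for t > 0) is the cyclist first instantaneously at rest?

t = 0.875 s

v changes sign on 0–1 s (from -7 to 1); the graph is linear there, so v = 0 at t = 0 + (7)·(1 − 0)/(1 − -7) = 0.875 s.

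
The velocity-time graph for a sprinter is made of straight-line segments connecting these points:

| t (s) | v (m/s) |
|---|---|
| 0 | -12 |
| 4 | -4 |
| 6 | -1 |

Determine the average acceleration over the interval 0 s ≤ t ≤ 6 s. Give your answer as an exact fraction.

11/6 m/s²

Average acceleration = Δv/Δt = (-1 − -12)/(6 − 0) = 11/6 m/s².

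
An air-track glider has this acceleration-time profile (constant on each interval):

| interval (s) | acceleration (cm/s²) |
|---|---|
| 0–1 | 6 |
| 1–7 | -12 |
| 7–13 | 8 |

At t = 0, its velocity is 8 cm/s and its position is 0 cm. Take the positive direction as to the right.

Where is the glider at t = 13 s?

-325 cm

On each constant-a segment, Δv = aΔt and Δx = v₀Δt + ½aΔt²; chain segment to segment.
0–1 s: v starts 8 cm/s; Δx = 8·1 + ½·6·1² = 11 cm; v ends 14 cm/s.
1–7 s: v starts 14 cm/s; Δx = 14·6 + ½·-12·6² = -132 cm; v ends -58 cm/s.
7–13 s: v starts -58 cm/s; Δx = -58·6 + ½·8·6² = -204 cm; v ends -10 cm/s.
x(13) = 0 + Σ Δx = -325 cm.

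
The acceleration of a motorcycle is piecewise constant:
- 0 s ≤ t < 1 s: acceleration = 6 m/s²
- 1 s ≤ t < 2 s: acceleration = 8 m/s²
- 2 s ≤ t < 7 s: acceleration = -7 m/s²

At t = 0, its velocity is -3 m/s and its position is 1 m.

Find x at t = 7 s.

-24.5 m

On each constant-a segment, Δv = aΔt and Δx = v₀Δt + ½aΔt²; chain segment to segment.
0–1 s: v starts -3 m/s; Δx = -3·1 + ½·6·1² = 0 m; v ends 3 m/s.
1–2 s: v starts 3 m/s; Δx = 3·1 + ½·8·1² = 7 m; v ends 11 m/s.
2–7 s: v starts 11 m/s; Δx = 11·5 + ½·-7·5² = -32.5 m; v ends -24 m/s.
x(7) = 1 + Σ Δx = -24.5 m.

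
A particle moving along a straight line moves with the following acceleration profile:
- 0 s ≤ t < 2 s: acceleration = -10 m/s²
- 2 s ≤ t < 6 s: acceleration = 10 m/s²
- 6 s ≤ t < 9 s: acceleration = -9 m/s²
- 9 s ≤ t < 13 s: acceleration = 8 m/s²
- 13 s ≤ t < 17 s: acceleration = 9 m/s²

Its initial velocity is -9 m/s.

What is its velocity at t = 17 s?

52 m/s

Δv equals the area under the a-t graph; then v = v₀ + Δv.
0–2 s: -10 × 2 = -20 m/s
2–6 s: 10 × 4 = 40 m/s
6–9 s: -9 × 3 = -27 m/s
9–13 s: 8 × 4 = 32 m/s
13–17 s: 9 × 4 = 36 m/s
Δv = 61 m/s, so v(17) = -9 + (61) = 52 m/s.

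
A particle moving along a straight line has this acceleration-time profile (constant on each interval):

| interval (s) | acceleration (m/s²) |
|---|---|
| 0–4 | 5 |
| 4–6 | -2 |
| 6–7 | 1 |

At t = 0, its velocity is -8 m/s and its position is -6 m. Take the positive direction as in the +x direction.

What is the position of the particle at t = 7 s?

30.5 m

On each constant-a segment, Δv = aΔt and Δx = v₀Δt + ½aΔt²; chain segment to segment.
0–4 s: v starts -8 m/s; Δx = -8·4 + ½·5·4² = 8 m; v ends 12 m/s.
4–6 s: v starts 12 m/s; Δx = 12·2 + ½·-2·2² = 20 m; v ends 8 m/s.
6–7 s: v starts 8 m/s; Δx = 8·1 + ½·1·1² = 8.5 m; v ends 9 m/s.
x(7) = -6 + Σ Δx = 30.5 m.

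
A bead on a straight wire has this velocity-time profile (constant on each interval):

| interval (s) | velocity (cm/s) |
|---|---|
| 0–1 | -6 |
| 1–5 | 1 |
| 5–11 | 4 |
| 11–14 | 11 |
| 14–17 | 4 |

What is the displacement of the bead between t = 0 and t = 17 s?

Net displacement equals the area under the velocity-time graph (areas below the axis count negative).
0–1 s: -6 × 1 = -6 cm
1–5 s: 1 × 4 = 4 cm
5–11 s: 4 × 6 = 24 cm
11–14 s: 11 × 3 = 33 cm
14–17 s: 4 × 3 = 12 cm
Net displacement = 67 cm

67 cm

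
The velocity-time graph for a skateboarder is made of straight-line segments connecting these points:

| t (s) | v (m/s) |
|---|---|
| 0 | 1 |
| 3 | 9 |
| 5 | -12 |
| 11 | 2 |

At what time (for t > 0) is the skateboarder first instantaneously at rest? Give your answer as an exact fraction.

t = 27/7 s

v changes sign on 3–5 s (from 9 to -12); the graph is linear there, so v = 0 at t = 3 + (-9)·(5 − 3)/(-12 − 9) = 27/7 s.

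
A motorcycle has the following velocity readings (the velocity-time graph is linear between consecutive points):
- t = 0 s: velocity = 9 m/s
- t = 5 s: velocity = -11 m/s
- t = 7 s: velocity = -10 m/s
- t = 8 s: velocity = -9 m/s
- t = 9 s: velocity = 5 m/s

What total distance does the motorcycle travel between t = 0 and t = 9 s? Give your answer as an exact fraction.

1667/28 m

Distance (not displacement) is the total path length: add the absolute areas under v-t.
0–5 s: v = 0 at t = 2.25 s; triangle areas 10.125 + 15.125 = 25.25 m
5–7 s: |½(-11 + -10)(2)| = 21 m
7–8 s: |½(-10 + -9)(1)| = 9.5 m
8–9 s: v = 0 at t = 121/14 s; triangle areas 81/28 + 25/28 = 53/14 m
Total distance = 1667/28 m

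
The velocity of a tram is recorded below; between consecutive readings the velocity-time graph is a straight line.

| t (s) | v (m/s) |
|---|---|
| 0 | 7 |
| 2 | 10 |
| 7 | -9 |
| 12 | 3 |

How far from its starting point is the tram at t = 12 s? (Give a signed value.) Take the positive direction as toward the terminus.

4.5 m

Displacement is the signed area under the v-t curve.
0–2 s: ½(7 + 10)(2) = 17 m
2–7 s: ½(10 + -9)(5) = 2.5 m
7–12 s: ½(-9 + 3)(5) = -15 m
Net displacement = 4.5 m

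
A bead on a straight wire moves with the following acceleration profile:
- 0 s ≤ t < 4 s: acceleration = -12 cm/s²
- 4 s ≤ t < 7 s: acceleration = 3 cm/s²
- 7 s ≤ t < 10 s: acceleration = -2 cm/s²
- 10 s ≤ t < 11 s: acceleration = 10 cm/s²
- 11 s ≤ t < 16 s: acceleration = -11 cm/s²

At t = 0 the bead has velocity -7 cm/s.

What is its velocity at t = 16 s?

-97 cm/s

Δv equals the area under the a-t graph; then v = v₀ + Δv.
0–4 s: -12 × 4 = -48 cm/s
4–7 s: 3 × 3 = 9 cm/s
7–10 s: -2 × 3 = -6 cm/s
10–11 s: 10 × 1 = 10 cm/s
11–16 s: -11 × 5 = -55 cm/s
Δv = -90 cm/s, so v(16) = -7 + (-90) = -97 cm/s.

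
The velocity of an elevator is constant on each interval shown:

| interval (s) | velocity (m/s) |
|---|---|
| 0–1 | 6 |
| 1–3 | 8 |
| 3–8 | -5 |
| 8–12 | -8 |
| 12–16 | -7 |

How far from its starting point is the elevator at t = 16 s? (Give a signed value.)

-63 m

Net displacement equals the area under the velocity-time graph (areas below the axis count negative).
0–1 s: 6 × 1 = 6 m
1–3 s: 8 × 2 = 16 m
3–8 s: -5 × 5 = -25 m
8–12 s: -8 × 4 = -32 m
12–16 s: -7 × 4 = -28 m
Net displacement = -63 m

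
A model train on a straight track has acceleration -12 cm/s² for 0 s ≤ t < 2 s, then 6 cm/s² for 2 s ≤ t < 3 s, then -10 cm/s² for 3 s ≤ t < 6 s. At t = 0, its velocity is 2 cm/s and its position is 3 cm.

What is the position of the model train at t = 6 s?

On each constant-a segment, Δv = aΔt and Δx = v₀Δt + ½aΔt²; chain segment to segment.
0–2 s: v starts 2 cm/s; Δx = 2·2 + ½·-12·2² = -20 cm; v ends -22 cm/s.
2–3 s: v starts -22 cm/s; Δx = -22·1 + ½·6·1² = -19 cm; v ends -16 cm/s.
3–6 s: v starts -16 cm/s; Δx = -16·3 + ½·-10·3² = -93 cm; v ends -46 cm/s.
x(6) = 3 + Σ Δx = -129 cm.

-129 cm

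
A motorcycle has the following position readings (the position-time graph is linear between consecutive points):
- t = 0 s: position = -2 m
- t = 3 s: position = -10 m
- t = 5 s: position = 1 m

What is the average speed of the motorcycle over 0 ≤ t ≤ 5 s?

3.8 m/s

Average speed = (total path length)/(elapsed time); on a piecewise-linear x-t graph the path length is Σ|Δx|.
0–3 s: |Δx| = |-10 − -2| = 8 m
3–5 s: |Δx| = |1 − -10| = 11 m
Total path = 19 m; average speed = 19/5 = 3.8 m/s.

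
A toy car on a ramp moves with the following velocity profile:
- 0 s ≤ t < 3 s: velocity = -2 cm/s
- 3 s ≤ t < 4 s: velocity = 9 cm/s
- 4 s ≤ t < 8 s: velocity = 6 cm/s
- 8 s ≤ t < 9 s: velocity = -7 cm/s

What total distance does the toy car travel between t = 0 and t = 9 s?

46 cm

Total distance travelled is ∫|v| dt — sum the magnitudes of each area piece.
0–3 s: |-2| × 3 = 6 cm
3–4 s: |9| × 1 = 9 cm
4–8 s: |6| × 4 = 24 cm
8–9 s: |-7| × 1 = 7 cm
Total distance = 46 cm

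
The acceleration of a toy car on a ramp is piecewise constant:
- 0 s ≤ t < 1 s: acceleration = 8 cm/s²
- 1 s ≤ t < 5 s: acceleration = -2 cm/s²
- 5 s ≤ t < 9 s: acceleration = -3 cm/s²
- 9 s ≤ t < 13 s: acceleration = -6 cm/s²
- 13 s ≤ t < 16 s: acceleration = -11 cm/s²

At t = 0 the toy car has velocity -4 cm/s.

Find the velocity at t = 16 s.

-73 cm/s

Δv equals the area under the a-t graph; then v = v₀ + Δv.
0–1 s: 8 × 1 = 8 cm/s
1–5 s: -2 × 4 = -8 cm/s
5–9 s: -3 × 4 = -12 cm/s
9–13 s: -6 × 4 = -24 cm/s
13–16 s: -11 × 3 = -33 cm/s
Δv = -69 cm/s, so v(16) = -4 + (-69) = -73 cm/s.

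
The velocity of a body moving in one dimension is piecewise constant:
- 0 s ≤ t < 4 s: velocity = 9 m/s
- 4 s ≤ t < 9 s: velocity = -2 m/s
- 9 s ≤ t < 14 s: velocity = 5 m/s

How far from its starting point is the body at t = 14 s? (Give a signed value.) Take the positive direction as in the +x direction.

51 m

Displacement is the signed area under the v-t curve.
0–4 s: 9 × 4 = 36 m
4–9 s: -2 × 5 = -10 m
9–14 s: 5 × 5 = 25 m
Net displacement = 51 m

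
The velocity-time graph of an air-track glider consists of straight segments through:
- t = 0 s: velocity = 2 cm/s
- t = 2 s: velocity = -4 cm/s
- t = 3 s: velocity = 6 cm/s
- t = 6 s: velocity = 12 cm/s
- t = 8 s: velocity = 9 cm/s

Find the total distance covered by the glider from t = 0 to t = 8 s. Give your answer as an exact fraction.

809/15 cm

Distance (not displacement) is the total path length: add the absolute areas under v-t.
0–2 s: v = 0 at t = 2/3 s; triangle areas 2/3 + 8/3 = 10/3 cm
2–3 s: v = 0 at t = 2.4 s; triangle areas 0.8 + 1.8 = 2.6 cm
3–6 s: |½(6 + 12)(3)| = 27 cm
6–8 s: |½(12 + 9)(2)| = 21 cm
Total distance = 809/15 cm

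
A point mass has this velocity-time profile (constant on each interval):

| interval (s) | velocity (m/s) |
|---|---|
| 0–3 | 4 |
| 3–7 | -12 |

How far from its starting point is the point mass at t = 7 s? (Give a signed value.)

Net displacement equals the area under the velocity-time graph (areas below the axis count negative).
0–3 s: 4 × 3 = 12 m
3–7 s: -12 × 4 = -48 m
Net displacement = -36 m

-36 m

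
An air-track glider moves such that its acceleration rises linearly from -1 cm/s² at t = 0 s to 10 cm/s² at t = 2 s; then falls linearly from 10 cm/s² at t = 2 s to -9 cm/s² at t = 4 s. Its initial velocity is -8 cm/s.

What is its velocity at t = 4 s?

Δv equals the area under the a-t graph; then v = v₀ + Δv.
0–2 s: ½(-1 + 10)(2) = 9 cm/s
2–4 s: ½(10 + -9)(2) = 1 cm/s
Δv = 10 cm/s, so v(4) = -8 + (10) = 2 cm/s.

2 cm/s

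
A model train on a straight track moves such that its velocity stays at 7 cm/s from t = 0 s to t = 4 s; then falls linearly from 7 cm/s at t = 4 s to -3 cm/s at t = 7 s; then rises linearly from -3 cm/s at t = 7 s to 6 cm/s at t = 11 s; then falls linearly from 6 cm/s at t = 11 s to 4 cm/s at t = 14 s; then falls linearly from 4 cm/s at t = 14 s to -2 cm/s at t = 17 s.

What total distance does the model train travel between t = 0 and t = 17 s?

66.7 cm

Total distance travelled is ∫|v| dt — sum the magnitudes of each area piece.
0–4 s: |7| × 4 = 28 cm
4–7 s: v = 0 at t = 6.1 s; triangle areas 7.35 + 1.35 = 8.7 cm
7–11 s: v = 0 at t = 25/3 s; triangle areas 2 + 8 = 10 cm
11–14 s: |½(6 + 4)(3)| = 15 cm
14–17 s: v = 0 at t = 16 s; triangle areas 4 + 1 = 5 cm
Total distance = 66.7 cm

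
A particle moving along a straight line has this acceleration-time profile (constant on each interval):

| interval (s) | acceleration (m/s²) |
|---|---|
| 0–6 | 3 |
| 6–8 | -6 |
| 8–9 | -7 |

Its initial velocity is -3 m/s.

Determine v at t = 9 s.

-4 m/s

Δv equals the area under the a-t graph; then v = v₀ + Δv.
0–6 s: 3 × 6 = 18 m/s
6–8 s: -6 × 2 = -12 m/s
8–9 s: -7 × 1 = -7 m/s
Δv = -1 m/s, so v(9) = -3 + (-1) = -4 m/s.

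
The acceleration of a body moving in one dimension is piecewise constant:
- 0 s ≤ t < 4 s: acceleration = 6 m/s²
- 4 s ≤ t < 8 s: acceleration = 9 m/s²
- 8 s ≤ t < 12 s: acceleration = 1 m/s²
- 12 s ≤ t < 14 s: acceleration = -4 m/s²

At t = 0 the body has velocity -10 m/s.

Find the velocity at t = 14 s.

46 m/s

Δv equals the area under the a-t graph; then v = v₀ + Δv.
0–4 s: 6 × 4 = 24 m/s
4–8 s: 9 × 4 = 36 m/s
8–12 s: 1 × 4 = 4 m/s
12–14 s: -4 × 2 = -8 m/s
Δv = 56 m/s, so v(14) = -10 + (56) = 46 m/s.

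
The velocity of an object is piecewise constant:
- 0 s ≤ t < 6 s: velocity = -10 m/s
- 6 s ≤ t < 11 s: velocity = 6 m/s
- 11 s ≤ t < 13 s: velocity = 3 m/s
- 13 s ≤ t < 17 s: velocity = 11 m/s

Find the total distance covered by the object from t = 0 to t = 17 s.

Distance (not displacement) is the total path length: add the absolute areas under v-t.
0–6 s: |-10| × 6 = 60 m
6–11 s: |6| × 5 = 30 m
11–13 s: |3| × 2 = 6 m
13–17 s: |11| × 4 = 44 m
Total distance = 140 m

140 m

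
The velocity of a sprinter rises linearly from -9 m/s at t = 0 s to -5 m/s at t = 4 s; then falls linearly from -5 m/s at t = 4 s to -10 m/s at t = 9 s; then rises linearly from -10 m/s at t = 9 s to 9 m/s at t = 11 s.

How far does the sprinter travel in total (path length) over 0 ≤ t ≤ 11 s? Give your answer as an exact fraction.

Total distance travelled is ∫|v| dt — sum the magnitudes of each area piece.
0–4 s: |½(-9 + -5)(4)| = 28 m
4–9 s: |½(-5 + -10)(5)| = 37.5 m
9–11 s: v = 0 at t = 191/19 s; triangle areas 100/19 + 81/19 = 181/19 m
Total distance = 2851/38 m

2851/38 m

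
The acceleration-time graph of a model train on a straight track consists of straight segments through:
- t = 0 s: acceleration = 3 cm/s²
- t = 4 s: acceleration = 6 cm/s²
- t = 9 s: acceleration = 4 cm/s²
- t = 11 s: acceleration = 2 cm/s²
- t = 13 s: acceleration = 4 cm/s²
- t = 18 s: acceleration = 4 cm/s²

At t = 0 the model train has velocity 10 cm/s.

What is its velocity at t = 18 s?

85 cm/s

Δv equals the area under the a-t graph; then v = v₀ + Δv.
0–4 s: ½(3 + 6)(4) = 18 cm/s
4–9 s: ½(6 + 4)(5) = 25 cm/s
9–11 s: ½(4 + 2)(2) = 6 cm/s
11–13 s: ½(2 + 4)(2) = 6 cm/s
13–18 s: 4 × 5 = 20 cm/s
Δv = 75 cm/s, so v(18) = 10 + (75) = 85 cm/s.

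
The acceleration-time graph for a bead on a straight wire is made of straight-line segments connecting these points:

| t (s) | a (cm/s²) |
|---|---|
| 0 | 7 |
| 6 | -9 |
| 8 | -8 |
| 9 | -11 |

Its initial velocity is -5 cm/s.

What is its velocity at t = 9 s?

Δv equals the area under the a-t graph; then v = v₀ + Δv.
0–6 s: ½(7 + -9)(6) = -6 cm/s
6–8 s: ½(-9 + -8)(2) = -17 cm/s
8–9 s: ½(-8 + -11)(1) = -9.5 cm/s
Δv = -32.5 cm/s, so v(9) = -5 + (-32.5) = -37.5 cm/s.

-37.5 cm/s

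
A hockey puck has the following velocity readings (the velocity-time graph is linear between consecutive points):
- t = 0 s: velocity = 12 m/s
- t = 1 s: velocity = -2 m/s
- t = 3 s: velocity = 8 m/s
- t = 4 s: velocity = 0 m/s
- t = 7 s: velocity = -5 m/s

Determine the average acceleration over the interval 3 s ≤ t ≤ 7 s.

-3.25 m/s²

Average acceleration = Δv/Δt = (-5 − 8)/(7 − 3) = -3.25 m/s².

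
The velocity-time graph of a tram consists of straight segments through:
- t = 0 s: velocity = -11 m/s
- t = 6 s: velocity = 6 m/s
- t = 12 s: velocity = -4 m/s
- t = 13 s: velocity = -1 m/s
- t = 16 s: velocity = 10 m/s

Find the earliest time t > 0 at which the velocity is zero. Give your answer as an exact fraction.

v changes sign on 0–6 s (from -11 to 6); the graph is linear there, so v = 0 at t = 0 + (11)·(6 − 0)/(6 − -11) = 66/17 s.

t = 66/17 s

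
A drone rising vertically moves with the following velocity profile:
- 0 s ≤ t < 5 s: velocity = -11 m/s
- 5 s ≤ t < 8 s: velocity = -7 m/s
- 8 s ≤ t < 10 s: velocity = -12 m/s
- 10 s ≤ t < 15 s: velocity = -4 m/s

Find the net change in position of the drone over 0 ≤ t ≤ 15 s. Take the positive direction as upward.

Net displacement equals the area under the velocity-time graph (areas below the axis count negative).
0–5 s: -11 × 5 = -55 m
5–8 s: -7 × 3 = -21 m
8–10 s: -12 × 2 = -24 m
10–15 s: -4 × 5 = -20 m
Net displacement = -120 m

-120 m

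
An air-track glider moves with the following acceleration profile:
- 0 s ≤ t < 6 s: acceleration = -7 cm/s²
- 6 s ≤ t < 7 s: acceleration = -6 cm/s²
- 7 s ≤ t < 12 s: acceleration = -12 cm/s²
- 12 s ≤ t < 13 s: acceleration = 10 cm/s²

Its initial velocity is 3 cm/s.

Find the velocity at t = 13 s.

-95 cm/s

Δv equals the area under the a-t graph; then v = v₀ + Δv.
0–6 s: -7 × 6 = -42 cm/s
6–7 s: -6 × 1 = -6 cm/s
7–12 s: -12 × 5 = -60 cm/s
12–13 s: 10 × 1 = 10 cm/s
Δv = -98 cm/s, so v(13) = 3 + (-98) = -95 cm/s.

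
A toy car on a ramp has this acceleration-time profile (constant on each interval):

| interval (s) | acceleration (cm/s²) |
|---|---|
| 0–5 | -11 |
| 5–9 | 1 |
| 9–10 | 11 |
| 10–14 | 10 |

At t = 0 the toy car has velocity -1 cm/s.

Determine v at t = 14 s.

Δv equals the area under the a-t graph; then v = v₀ + Δv.
0–5 s: -11 × 5 = -55 cm/s
5–9 s: 1 × 4 = 4 cm/s
9–10 s: 11 × 1 = 11 cm/s
10–14 s: 10 × 4 = 40 cm/s
Δv = 0 cm/s, so v(14) = -1 + (0) = -1 cm/s.

-1 cm/s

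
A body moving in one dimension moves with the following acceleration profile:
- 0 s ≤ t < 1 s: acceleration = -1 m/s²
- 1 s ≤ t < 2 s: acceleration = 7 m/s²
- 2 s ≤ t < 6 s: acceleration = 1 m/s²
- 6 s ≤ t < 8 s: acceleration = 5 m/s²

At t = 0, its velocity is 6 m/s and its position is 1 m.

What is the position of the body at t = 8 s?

On each constant-a segment, Δv = aΔt and Δx = v₀Δt + ½aΔt²; chain segment to segment.
0–1 s: v starts 6 m/s; Δx = 6·1 + ½·-1·1² = 5.5 m; v ends 5 m/s.
1–2 s: v starts 5 m/s; Δx = 5·1 + ½·7·1² = 8.5 m; v ends 12 m/s.
2–6 s: v starts 12 m/s; Δx = 12·4 + ½·1·4² = 56 m; v ends 16 m/s.
6–8 s: v starts 16 m/s; Δx = 16·2 + ½·5·2² = 42 m; v ends 26 m/s.
x(8) = 1 + Σ Δx = 113 m.

113 m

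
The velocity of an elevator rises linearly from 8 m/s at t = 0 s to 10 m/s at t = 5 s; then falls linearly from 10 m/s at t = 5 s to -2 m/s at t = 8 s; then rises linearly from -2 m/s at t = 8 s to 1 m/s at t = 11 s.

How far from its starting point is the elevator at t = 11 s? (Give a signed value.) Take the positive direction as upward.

55.5 m

Net displacement equals the area under the velocity-time graph (areas below the axis count negative).
0–5 s: ½(8 + 10)(5) = 45 m
5–8 s: ½(10 + -2)(3) = 12 m
8–11 s: ½(-2 + 1)(3) = -1.5 m
Net displacement = 55.5 m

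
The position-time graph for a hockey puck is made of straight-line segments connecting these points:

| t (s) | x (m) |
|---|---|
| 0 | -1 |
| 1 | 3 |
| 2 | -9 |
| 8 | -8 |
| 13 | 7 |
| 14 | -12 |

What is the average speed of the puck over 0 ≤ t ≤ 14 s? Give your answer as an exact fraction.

51/14 m/s

Average speed = (total path length)/(elapsed time); on a piecewise-linear x-t graph the path length is Σ|Δx|.
0–1 s: |Δx| = |3 − -1| = 4 m
1–2 s: |Δx| = |-9 − 3| = 12 m
2–8 s: |Δx| = |-8 − -9| = 1 m
8–13 s: |Δx| = |7 − -8| = 15 m
13–14 s: |Δx| = |-12 − 7| = 19 m
Total path = 51 m; average speed = 51/14 = 51/14 m/s.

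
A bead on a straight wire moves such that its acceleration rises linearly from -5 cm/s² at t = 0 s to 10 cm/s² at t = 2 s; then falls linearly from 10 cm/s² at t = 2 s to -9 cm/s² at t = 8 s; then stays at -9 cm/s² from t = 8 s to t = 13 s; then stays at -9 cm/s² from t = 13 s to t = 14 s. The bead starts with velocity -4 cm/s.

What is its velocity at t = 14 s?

Δv equals the area under the a-t graph; then v = v₀ + Δv.
0–2 s: ½(-5 + 10)(2) = 5 cm/s
2–8 s: ½(10 + -9)(6) = 3 cm/s
8–13 s: -9 × 5 = -45 cm/s
13–14 s: -9 × 1 = -9 cm/s
Δv = -46 cm/s, so v(14) = -4 + (-46) = -50 cm/s.

-50 cm/s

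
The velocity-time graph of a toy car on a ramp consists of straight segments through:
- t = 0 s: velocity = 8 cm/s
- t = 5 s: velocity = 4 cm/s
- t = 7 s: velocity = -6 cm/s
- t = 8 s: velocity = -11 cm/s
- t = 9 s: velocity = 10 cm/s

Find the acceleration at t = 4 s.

-0.8 cm/s²

Acceleration is the slope of the v-t graph on 0–5 s: (4 − 8)/(5 − 0) = -0.8 cm/s².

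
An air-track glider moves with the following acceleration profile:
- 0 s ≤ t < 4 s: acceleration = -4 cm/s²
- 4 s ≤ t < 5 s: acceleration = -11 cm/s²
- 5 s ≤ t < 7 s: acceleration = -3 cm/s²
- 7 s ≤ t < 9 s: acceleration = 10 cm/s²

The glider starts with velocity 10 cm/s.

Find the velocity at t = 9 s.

Δv equals the area under the a-t graph; then v = v₀ + Δv.
0–4 s: -4 × 4 = -16 cm/s
4–5 s: -11 × 1 = -11 cm/s
5–7 s: -3 × 2 = -6 cm/s
7–9 s: 10 × 2 = 20 cm/s
Δv = -13 cm/s, so v(9) = 10 + (-13) = -3 cm/s.

-3 cm/s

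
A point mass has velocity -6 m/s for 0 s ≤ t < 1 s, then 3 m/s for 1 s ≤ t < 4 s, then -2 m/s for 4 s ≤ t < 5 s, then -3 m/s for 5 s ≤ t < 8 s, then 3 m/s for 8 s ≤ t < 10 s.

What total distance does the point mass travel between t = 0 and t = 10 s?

32 m

Distance (not displacement) is the total path length: add the absolute areas under v-t.
0–1 s: |-6| × 1 = 6 m
1–4 s: |3| × 3 = 9 m
4–5 s: |-2| × 1 = 2 m
5–8 s: |-3| × 3 = 9 m
8–10 s: |3| × 2 = 6 m
Total distance = 32 m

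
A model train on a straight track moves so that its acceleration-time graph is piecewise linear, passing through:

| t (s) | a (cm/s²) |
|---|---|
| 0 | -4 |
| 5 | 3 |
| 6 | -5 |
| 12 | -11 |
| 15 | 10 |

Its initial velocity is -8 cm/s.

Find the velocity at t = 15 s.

-61 cm/s

Δv equals the area under the a-t graph; then v = v₀ + Δv.
0–5 s: ½(-4 + 3)(5) = -2.5 cm/s
5–6 s: ½(3 + -5)(1) = -1 cm/s
6–12 s: ½(-5 + -11)(6) = -48 cm/s
12–15 s: ½(-11 + 10)(3) = -1.5 cm/s
Δv = -53 cm/s, so v(15) = -8 + (-53) = -61 cm/s.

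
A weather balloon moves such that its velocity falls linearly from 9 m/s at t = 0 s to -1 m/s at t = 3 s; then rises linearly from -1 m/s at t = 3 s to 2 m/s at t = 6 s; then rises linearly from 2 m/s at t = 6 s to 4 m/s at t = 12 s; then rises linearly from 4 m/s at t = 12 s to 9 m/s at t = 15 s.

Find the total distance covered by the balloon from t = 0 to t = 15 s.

Distance (not displacement) is the total path length: add the absolute areas under v-t.
0–3 s: v = 0 at t = 2.7 s; triangle areas 12.15 + 0.15 = 12.3 m
3–6 s: v = 0 at t = 4 s; triangle areas 0.5 + 2 = 2.5 m
6–12 s: |½(2 + 4)(6)| = 18 m
12–15 s: |½(4 + 9)(3)| = 19.5 m
Total distance = 52.3 m

52.3 m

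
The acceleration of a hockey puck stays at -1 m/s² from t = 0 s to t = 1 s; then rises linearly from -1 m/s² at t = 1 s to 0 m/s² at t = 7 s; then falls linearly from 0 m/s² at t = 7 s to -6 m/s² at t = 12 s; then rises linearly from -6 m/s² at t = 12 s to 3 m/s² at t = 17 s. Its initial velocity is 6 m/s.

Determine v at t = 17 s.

Δv equals the area under the a-t graph; then v = v₀ + Δv.
0–1 s: -1 × 1 = -1 m/s
1–7 s: ½(-1 + 0)(6) = -3 m/s
7–12 s: ½(0 + -6)(5) = -15 m/s
12–17 s: ½(-6 + 3)(5) = -7.5 m/s
Δv = -26.5 m/s, so v(17) = 6 + (-26.5) = -20.5 m/s.

-20.5 m/s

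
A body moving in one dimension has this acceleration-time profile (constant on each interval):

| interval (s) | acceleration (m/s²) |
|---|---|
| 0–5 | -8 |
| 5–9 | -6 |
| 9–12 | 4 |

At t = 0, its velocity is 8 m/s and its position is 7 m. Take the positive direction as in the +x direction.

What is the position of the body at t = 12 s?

On each constant-a segment, Δv = aΔt and Δx = v₀Δt + ½aΔt²; chain segment to segment.
0–5 s: v starts 8 m/s; Δx = 8·5 + ½·-8·5² = -60 m; v ends -32 m/s.
5–9 s: v starts -32 m/s; Δx = -32·4 + ½·-6·4² = -176 m; v ends -56 m/s.
9–12 s: v starts -56 m/s; Δx = -56·3 + ½·4·3² = -150 m; v ends -44 m/s.
x(12) = 7 + Σ Δx = -379 m.

-379 m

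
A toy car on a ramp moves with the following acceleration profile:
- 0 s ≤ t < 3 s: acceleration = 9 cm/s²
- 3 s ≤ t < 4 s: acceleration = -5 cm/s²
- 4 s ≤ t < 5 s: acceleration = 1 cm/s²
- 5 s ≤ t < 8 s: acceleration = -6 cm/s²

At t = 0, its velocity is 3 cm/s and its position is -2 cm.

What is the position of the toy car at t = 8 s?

151.5 cm

On each constant-a segment, Δv = aΔt and Δx = v₀Δt + ½aΔt²; chain segment to segment.
0–3 s: v starts 3 cm/s; Δx = 3·3 + ½·9·3² = 49.5 cm; v ends 30 cm/s.
3–4 s: v starts 30 cm/s; Δx = 30·1 + ½·-5·1² = 27.5 cm; v ends 25 cm/s.
4–5 s: v starts 25 cm/s; Δx = 25·1 + ½·1·1² = 25.5 cm; v ends 26 cm/s.
5–8 s: v starts 26 cm/s; Δx = 26·3 + ½·-6·3² = 51 cm; v ends 8 cm/s.
x(8) = -2 + Σ Δx = 151.5 cm.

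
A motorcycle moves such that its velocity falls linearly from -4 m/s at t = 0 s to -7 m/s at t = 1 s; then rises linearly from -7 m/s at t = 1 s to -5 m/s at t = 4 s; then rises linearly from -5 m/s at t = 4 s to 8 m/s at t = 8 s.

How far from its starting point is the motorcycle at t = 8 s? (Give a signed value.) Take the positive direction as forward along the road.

Net displacement equals the area under the velocity-time graph (areas below the axis count negative).
0–1 s: ½(-4 + -7)(1) = -5.5 m
1–4 s: ½(-7 + -5)(3) = -18 m
4–8 s: ½(-5 + 8)(4) = 6 m
Net displacement = -17.5 m

-17.5 m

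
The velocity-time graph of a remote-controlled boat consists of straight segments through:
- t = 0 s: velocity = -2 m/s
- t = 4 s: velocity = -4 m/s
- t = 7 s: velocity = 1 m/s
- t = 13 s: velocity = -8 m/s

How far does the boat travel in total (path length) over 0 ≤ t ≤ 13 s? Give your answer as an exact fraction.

Total distance travelled is ∫|v| dt — sum the magnitudes of each area piece.
0–4 s: |½(-2 + -4)(4)| = 12 m
4–7 s: v = 0 at t = 6.4 s; triangle areas 4.8 + 0.3 = 5.1 m
7–13 s: v = 0 at t = 23/3 s; triangle areas 1/3 + 64/3 = 65/3 m
Total distance = 1163/30 m

1163/30 m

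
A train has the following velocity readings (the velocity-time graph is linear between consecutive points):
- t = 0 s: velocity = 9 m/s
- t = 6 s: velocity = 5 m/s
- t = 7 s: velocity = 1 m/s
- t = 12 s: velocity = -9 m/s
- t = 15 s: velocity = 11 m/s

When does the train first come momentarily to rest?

v changes sign on 7–12 s (from 1 to -9); the graph is linear there, so v = 0 at t = 7 + (-1)·(12 − 7)/(-9 − 1) = 7.5 s.

t = 7.5 s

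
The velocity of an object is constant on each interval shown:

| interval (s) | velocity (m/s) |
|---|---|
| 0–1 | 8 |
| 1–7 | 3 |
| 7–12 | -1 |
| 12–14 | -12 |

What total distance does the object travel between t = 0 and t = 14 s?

Total distance travelled is ∫|v| dt — sum the magnitudes of each area piece.
0–1 s: |8| × 1 = 8 m
1–7 s: |3| × 6 = 18 m
7–12 s: |-1| × 5 = 5 m
12–14 s: |-12| × 2 = 24 m
Total distance = 55 m

55 m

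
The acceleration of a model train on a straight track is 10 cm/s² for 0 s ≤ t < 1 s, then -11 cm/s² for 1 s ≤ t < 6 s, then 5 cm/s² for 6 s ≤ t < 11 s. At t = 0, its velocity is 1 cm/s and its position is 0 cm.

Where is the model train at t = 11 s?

-234 cm

On each constant-a segment, Δv = aΔt and Δx = v₀Δt + ½aΔt²; chain segment to segment.
0–1 s: v starts 1 cm/s; Δx = 1·1 + ½·10·1² = 6 cm; v ends 11 cm/s.
1–6 s: v starts 11 cm/s; Δx = 11·5 + ½·-11·5² = -82.5 cm; v ends -44 cm/s.
6–11 s: v starts -44 cm/s; Δx = -44·5 + ½·5·5² = -157.5 cm; v ends -19 cm/s.
x(11) = 0 + Σ Δx = -234 cm.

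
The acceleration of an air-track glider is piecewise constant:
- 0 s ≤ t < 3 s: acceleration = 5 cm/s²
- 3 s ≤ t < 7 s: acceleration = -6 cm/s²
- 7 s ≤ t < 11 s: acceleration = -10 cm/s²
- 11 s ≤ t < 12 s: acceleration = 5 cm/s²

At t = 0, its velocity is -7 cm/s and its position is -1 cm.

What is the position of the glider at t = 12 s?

-213 cm

On each constant-a segment, Δv = aΔt and Δx = v₀Δt + ½aΔt²; chain segment to segment.
0–3 s: v starts -7 cm/s; Δx = -7·3 + ½·5·3² = 1.5 cm; v ends 8 cm/s.
3–7 s: v starts 8 cm/s; Δx = 8·4 + ½·-6·4² = -16 cm; v ends -16 cm/s.
7–11 s: v starts -16 cm/s; Δx = -16·4 + ½·-10·4² = -144 cm; v ends -56 cm/s.
11–12 s: v starts -56 cm/s; Δx = -56·1 + ½·5·1² = -53.5 cm; v ends -51 cm/s.
x(12) = -1 + Σ Δx = -213 cm.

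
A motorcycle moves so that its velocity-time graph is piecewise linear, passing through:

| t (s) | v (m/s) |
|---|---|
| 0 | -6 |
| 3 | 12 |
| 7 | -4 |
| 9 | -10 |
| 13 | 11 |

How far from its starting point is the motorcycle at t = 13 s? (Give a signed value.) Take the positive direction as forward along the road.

13 m

Displacement is the signed area under the v-t curve.
0–3 s: ½(-6 + 12)(3) = 9 m
3–7 s: ½(12 + -4)(4) = 16 m
7–9 s: ½(-4 + -10)(2) = -14 m
9–13 s: ½(-10 + 11)(4) = 2 m
Net displacement = 13 m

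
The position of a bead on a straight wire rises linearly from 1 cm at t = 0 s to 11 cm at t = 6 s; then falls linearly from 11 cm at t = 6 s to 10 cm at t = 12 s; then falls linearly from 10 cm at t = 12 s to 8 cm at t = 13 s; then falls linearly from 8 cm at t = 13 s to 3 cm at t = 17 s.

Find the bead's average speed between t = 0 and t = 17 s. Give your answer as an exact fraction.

Average speed = (total path length)/(elapsed time); on a piecewise-linear x-t graph the path length is Σ|Δx|.
0–6 s: |Δx| = |11 − 1| = 10 cm
6–12 s: |Δx| = |10 − 11| = 1 cm
12–13 s: |Δx| = |8 − 10| = 2 cm
13–17 s: |Δx| = |3 − 8| = 5 cm
Total path = 18 cm; average speed = 18/17 = 18/17 cm/s.

18/17 cm/s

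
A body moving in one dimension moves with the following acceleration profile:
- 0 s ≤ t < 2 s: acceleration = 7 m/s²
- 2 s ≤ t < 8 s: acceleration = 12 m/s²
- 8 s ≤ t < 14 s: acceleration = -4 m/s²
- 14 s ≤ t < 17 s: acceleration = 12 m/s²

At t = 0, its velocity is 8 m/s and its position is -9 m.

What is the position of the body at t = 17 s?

On each constant-a segment, Δv = aΔt and Δx = v₀Δt + ½aΔt²; chain segment to segment.
0–2 s: v starts 8 m/s; Δx = 8·2 + ½·7·2² = 30 m; v ends 22 m/s.
2–8 s: v starts 22 m/s; Δx = 22·6 + ½·12·6² = 348 m; v ends 94 m/s.
8–14 s: v starts 94 m/s; Δx = 94·6 + ½·-4·6² = 492 m; v ends 70 m/s.
14–17 s: v starts 70 m/s; Δx = 70·3 + ½·12·3² = 264 m; v ends 106 m/s.
x(17) = -9 + Σ Δx = 1125 m.

1125 m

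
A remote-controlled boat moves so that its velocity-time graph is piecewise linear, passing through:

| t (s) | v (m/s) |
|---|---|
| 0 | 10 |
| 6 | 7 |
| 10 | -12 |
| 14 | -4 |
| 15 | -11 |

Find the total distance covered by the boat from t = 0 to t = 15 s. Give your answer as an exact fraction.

Distance (not displacement) is the total path length: add the absolute areas under v-t.
0–6 s: |½(10 + 7)(6)| = 51 m
6–10 s: v = 0 at t = 142/19 s; triangle areas 98/19 + 288/19 = 386/19 m
10–14 s: |½(-12 + -4)(4)| = 32 m
14–15 s: |½(-4 + -11)(1)| = 7.5 m
Total distance = 4211/38 m

4211/38 m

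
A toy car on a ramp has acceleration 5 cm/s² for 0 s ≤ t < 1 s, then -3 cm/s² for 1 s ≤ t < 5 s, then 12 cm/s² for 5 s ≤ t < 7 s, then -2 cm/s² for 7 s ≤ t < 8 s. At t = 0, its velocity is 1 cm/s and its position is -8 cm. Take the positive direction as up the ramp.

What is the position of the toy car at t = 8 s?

24.5 cm

On each constant-a segment, Δv = aΔt and Δx = v₀Δt + ½aΔt²; chain segment to segment.
0–1 s: v starts 1 cm/s; Δx = 1·1 + ½·5·1² = 3.5 cm; v ends 6 cm/s.
1–5 s: v starts 6 cm/s; Δx = 6·4 + ½·-3·4² = 0 cm; v ends -6 cm/s.
5–7 s: v starts -6 cm/s; Δx = -6·2 + ½·12·2² = 12 cm; v ends 18 cm/s.
7–8 s: v starts 18 cm/s; Δx = 18·1 + ½·-2·1² = 17 cm; v ends 16 cm/s.
x(8) = -8 + Σ Δx = 24.5 cm.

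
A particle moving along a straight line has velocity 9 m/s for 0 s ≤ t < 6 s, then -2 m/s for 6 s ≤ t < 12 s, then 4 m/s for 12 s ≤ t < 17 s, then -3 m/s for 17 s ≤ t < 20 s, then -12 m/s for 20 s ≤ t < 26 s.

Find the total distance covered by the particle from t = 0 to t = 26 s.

Distance (not displacement) is the total path length: add the absolute areas under v-t.
0–6 s: |9| × 6 = 54 m
6–12 s: |-2| × 6 = 12 m
12–17 s: |4| × 5 = 20 m
17–20 s: |-3| × 3 = 9 m
20–26 s: |-12| × 6 = 72 m
Total distance = 167 m

167 m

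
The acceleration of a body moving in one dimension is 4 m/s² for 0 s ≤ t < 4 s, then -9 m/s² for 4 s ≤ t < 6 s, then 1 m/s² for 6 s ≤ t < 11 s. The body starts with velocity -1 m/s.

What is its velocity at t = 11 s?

2 m/s

Δv equals the area under the a-t graph; then v = v₀ + Δv.
0–4 s: 4 × 4 = 16 m/s
4–6 s: -9 × 2 = -18 m/s
6–11 s: 1 × 5 = 5 m/s
Δv = 3 m/s, so v(11) = -1 + (3) = 2 m/s.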